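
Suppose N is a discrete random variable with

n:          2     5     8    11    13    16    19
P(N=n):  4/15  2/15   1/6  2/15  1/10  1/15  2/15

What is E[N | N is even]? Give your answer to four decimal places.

5.8667

P(N is even) = 4/15 + 1/6 + 1/15 = 1/2.
E[N | N is even] = [2·4/15 + 8·1/6 + 16·1/15] / (1/2)
 = 44/15 / (1/2)
 = 88/15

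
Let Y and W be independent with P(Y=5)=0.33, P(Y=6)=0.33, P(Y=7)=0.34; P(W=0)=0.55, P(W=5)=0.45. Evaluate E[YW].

13.5225

E[YW] = Σ_y Σ_w yw · P(Y=y)P(W=w)
 = 0·0.1815 + 25·0.1485 + 0·0.1815 + 30·0.1485 + 0·0.187 + 35·0.153
 = 0 + 3.7125 + 0 + 4.455 + 0 + 5.355
 = 13.5225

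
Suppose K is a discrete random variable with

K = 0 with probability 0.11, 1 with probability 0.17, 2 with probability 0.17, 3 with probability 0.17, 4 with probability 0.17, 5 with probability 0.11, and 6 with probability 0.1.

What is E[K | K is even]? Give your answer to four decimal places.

P(K is even) = 0.11 + 0.17 + 0.17 + 0.1 = 0.55.
E[K | K is even] = [0·0.11 + 2·0.17 + 4·0.17 + 6·0.1] / 0.55
 = 1.62 / 0.55
 = 162/55

2.9455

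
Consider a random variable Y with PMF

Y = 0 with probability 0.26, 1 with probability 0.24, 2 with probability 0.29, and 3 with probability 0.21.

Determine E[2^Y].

E[2^Y] = Σ 2^y·P(Y=y)
 = 1·0.26 + 2·0.24 + 4·0.29 + 8·0.21
 = 0.26 + 0.48 + 1.16 + 1.68
 = 3.58

3.58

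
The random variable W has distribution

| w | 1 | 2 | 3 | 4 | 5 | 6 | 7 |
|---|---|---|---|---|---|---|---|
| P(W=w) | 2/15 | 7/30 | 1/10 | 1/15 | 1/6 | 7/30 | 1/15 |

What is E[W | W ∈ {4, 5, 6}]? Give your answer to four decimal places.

5.3571

P(W ∈ {4, 5, 6}) = 1/15 + 1/6 + 7/30 = 7/15.
E[W | W ∈ {4, 5, 6}] = [4·1/15 + 5·1/6 + 6·7/30] / (7/15)
 = 5/2 / (7/15)
 = 75/14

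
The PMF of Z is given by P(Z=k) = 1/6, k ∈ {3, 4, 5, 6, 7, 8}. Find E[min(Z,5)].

4.5

E[min(Z,5)] = Σ min(z,5)·P(Z=z)
 = 3·1/6 + 4·1/6 + 5·1/6 + 5·1/6 + 5·1/6 + 5·1/6
 = 1/2 + 2/3 + 5/6 + 5/6 + 5/6 + 5/6
 = 9/2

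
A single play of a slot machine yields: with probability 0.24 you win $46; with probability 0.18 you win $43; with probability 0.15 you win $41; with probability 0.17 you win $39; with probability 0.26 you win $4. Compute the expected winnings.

32.6

E[payout] = 46·0.24 + 43·0.18 + 41·0.15 + 39·0.17 + 4·0.26
 = 11.04 + 7.74 + 6.15 + 6.63 + 1.04
 = 32.6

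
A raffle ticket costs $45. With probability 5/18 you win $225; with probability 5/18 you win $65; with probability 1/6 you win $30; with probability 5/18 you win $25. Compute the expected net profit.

47.5

E[payout] = 225·5/18 + 65·5/18 + 30·1/6 + 25·5/18
 = 125/2 + 325/18 + 5 + 125/18
 = 185/2
Net = 185/2 - 45 = 95/2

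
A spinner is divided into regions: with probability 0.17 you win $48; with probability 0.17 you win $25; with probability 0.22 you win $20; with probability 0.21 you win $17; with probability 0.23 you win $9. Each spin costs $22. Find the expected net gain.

E[payout] = 48·0.17 + 25·0.17 + 20·0.22 + 17·0.21 + 9·0.23
 = 8.16 + 4.25 + 4.4 + 3.57 + 2.07
 = 22.45
Net = 22.45 - 22 = 0.45

0.45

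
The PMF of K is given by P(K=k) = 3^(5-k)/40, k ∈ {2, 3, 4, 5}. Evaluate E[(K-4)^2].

E[(K-4)^2] = Σ (k-4)^2·P(K=k)
 = 4·27/40 + 1·9/40 + 0·3/40 + 1·1/40
 = 27/10 + 9/40 + 0 + 1/40
 = 59/20

2.95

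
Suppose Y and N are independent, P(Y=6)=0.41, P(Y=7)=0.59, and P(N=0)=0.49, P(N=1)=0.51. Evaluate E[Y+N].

7.1

E[Y+N] = Σ_y Σ_n (y+n) · P(Y=y)P(N=n)
 = 6·0.2009 + 7·0.2091 + 7·0.2891 + 8·0.3009
 = 1.2054 + 1.4637 + 2.0237 + 2.4072
 = 7.1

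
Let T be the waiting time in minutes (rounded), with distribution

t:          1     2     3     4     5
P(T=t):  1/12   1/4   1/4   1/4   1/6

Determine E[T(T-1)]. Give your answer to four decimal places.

E[T(T-1)] = Σ t(t-1)·P(T=t)
 = 0·1/12 + 2·1/4 + 6·1/4 + 12·1/4 + 20·1/6
 = 0 + 1/2 + 3/2 + 3 + 10/3
 = 25/3

8.3333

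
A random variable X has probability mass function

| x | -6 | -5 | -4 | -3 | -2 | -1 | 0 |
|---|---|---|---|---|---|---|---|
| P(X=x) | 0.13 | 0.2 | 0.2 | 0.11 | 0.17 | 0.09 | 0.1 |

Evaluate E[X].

-3.34

E[X] = Σ x·P(X=x)
 = (-6)·0.13 + (-5)·0.2 + (-4)·0.2 + (-3)·0.11 + (-2)·0.17 + (-1)·0.09 + 0·0.1
 = (-0.78) + (-1) + (-0.8) + (-0.33) + (-0.34) + (-0.09) + 0
 = -3.34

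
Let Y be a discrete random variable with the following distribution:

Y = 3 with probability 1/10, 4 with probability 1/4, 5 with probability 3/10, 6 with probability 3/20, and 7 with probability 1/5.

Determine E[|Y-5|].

E[|Y-5|] = Σ |y-5|·P(Y=y)
 = 2·1/10 + 1·1/4 + 0·3/10 + 1·3/20 + 2·1/5
 = 1/5 + 1/4 + 0 + 3/20 + 2/5
 = 1

1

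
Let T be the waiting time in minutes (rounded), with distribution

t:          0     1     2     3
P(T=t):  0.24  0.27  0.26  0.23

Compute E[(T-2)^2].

1.46

E[(T-2)^2] = Σ (t-2)^2·P(T=t)
 = 4·0.24 + 1·0.27 + 0·0.26 + 1·0.23
 = 0.96 + 0.27 + 0 + 0.23
 = 1.46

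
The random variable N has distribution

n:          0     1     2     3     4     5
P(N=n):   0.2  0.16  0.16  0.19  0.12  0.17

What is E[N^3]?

35.5

E[N^3] = Σ n^3·P(N=n)
 = 0·0.2 + 1·0.16 + 8·0.16 + 27·0.19 + 64·0.12 + 125·0.17
 = 0 + 0.16 + 1.28 + 5.13 + 7.68 + 21.25
 = 35.5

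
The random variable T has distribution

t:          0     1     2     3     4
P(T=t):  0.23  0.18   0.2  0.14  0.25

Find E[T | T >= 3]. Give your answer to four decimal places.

3.6410

P(T >= 3) = 0.14 + 0.25 = 0.39.
E[T | T >= 3] = [3·0.14 + 4·0.25] / 0.39
 = 1.42 / 0.39
 = 142/39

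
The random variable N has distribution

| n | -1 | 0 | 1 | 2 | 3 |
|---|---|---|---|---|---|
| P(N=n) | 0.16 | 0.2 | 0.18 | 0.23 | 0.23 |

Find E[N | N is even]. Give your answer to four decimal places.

P(N is even) = 0.2 + 0.23 = 0.43.
E[N | N is even] = [0·0.2 + 2·0.23] / 0.43
 = 0.46 / 0.43
 = 46/43

1.0698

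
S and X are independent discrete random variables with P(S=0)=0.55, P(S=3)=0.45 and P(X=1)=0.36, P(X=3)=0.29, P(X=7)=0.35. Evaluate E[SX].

E[SX] = Σ_s Σ_x sx · P(S=s)P(X=x)
 = 0·0.198 + 0·0.1595 + 0·0.1925 + 3·0.162 + 9·0.1305 + 21·0.1575
 = 0 + 0 + 0 + 0.486 + 1.1745 + 3.3075
 = 4.968

4.968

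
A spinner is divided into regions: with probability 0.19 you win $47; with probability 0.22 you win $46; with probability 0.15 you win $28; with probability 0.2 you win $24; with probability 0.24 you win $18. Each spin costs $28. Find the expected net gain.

4.37

E[payout] = 47·0.19 + 46·0.22 + 28·0.15 + 24·0.2 + 18·0.24
 = 8.93 + 10.12 + 4.2 + 4.8 + 4.32
 = 32.37
Net = 32.37 - 28 = 4.37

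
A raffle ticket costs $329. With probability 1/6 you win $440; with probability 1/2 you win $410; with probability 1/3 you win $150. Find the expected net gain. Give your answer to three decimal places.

-0.667

E[payout] = 440·1/6 + 410·1/2 + 150·1/3
 = 220/3 + 205 + 50
 = 985/3
Net = 985/3 - 329 = -2/3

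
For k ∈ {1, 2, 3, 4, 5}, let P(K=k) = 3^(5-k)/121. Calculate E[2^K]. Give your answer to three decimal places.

3.488

E[2^K] = Σ 2^k·P(K=k)
 = 2·81/121 + 4·27/121 + 8·9/121 + 16·3/121 + 32·1/121
 = 162/121 + 108/121 + 72/121 + 48/121 + 32/121
 = 422/121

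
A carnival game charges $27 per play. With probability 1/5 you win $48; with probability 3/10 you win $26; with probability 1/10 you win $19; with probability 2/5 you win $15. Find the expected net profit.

-1.7

E[payout] = 48·1/5 + 26·3/10 + 19·1/10 + 15·2/5
 = 48/5 + 39/5 + 19/10 + 6
 = 253/10
Net = 253/10 - 27 = -17/10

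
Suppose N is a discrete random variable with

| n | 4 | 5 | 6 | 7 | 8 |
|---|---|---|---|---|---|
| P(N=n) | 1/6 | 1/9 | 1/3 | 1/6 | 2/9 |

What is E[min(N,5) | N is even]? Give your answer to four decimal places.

4.7692

P(N is even) = 1/6 + 1/3 + 2/9 = 13/18.
E[min(N,5) | N is even] = [4·1/6 + 5·1/3 + 5·2/9] / (13/18)
 = 31/9 / (13/18)
 = 62/13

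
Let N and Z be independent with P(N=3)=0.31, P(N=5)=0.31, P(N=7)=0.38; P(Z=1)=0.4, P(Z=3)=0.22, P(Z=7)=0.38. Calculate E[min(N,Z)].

3.0132

E[min(N,Z)] = Σ_n Σ_z min(n,z) · P(N=n)P(Z=z)
 = 1·0.124 + 3·0.0682 + 3·0.1178 + 1·0.124 + 3·0.0682 + 5·0.1178 + 1·0.152 + 3·0.0836 + 7·0.1444
 = 0.124 + 0.2046 + 0.3534 + 0.124 + 0.2046 + 0.589 + 0.152 + 0.2508 + 1.0108
 = 3.0132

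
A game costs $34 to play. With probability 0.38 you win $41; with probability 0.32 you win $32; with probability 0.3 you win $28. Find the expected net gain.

0.22

E[payout] = 41·0.38 + 32·0.32 + 28·0.3
 = 15.58 + 10.24 + 8.4
 = 34.22
Net = 34.22 - 34 = 0.22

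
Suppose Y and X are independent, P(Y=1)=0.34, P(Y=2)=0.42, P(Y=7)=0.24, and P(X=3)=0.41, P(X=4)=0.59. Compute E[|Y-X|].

E[|Y-X|] = Σ_y Σ_x |y-x| · P(Y=y)P(X=x)
 = 2·0.1394 + 3·0.2006 + 1·0.1722 + 2·0.2478 + 4·0.0984 + 3·0.1416
 = 0.2788 + 0.6018 + 0.1722 + 0.4956 + 0.3936 + 0.4248
 = 2.3668

2.3668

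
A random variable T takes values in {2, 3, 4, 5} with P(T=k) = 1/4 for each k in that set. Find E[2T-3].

4

E[2T-3] = Σ (2t-3)·P(T=t)
 = 1·1/4 + 3·1/4 + 5·1/4 + 7·1/4
 = 1/4 + 3/4 + 5/4 + 7/4
 = 4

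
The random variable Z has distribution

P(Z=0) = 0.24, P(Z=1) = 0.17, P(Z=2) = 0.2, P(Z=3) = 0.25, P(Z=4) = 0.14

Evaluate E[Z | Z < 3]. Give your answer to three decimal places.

0.934

P(Z < 3) = 0.24 + 0.17 + 0.2 = 0.61.
E[Z | Z < 3] = [0·0.24 + 1·0.17 + 2·0.2] / 0.61
 = 0.57 / 0.61
 = 57/61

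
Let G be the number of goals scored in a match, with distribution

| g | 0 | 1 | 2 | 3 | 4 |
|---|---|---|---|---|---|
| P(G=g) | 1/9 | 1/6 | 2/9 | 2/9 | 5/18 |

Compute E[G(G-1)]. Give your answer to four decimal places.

E[G(G-1)] = Σ g(g-1)·P(G=g)
 = 0·1/9 + 0·1/6 + 2·2/9 + 6·2/9 + 12·5/18
 = 0 + 0 + 4/9 + 4/3 + 10/3
 = 46/9

5.1111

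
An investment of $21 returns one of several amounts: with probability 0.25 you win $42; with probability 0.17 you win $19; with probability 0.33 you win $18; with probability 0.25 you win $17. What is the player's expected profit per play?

E[payout] = 42·0.25 + 19·0.17 + 18·0.33 + 17·0.25
 = 10.5 + 3.23 + 5.94 + 4.25
 = 23.92
Net = 23.92 - 21 = 2.92

2.92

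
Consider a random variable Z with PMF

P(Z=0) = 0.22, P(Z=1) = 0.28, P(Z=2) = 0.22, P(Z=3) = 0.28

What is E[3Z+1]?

E[3Z+1] = Σ (3z+1)·P(Z=z)
 = 1·0.22 + 4·0.28 + 7·0.22 + 10·0.28
 = 0.22 + 1.12 + 1.54 + 2.8
 = 5.68

5.68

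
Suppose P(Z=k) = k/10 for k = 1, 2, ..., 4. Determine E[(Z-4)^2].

E[(Z-4)^2] = Σ (z-4)^2·P(Z=z)
 = 9·1/10 + 4·1/5 + 1·3/10 + 0·2/5
 = 9/10 + 4/5 + 3/10 + 0
 = 2

2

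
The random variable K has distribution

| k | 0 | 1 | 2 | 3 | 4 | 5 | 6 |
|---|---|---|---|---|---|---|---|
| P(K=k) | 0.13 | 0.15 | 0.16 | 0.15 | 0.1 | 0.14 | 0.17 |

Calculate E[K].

E[K] = Σ k·P(K=k)
 = 0·0.13 + 1·0.15 + 2·0.16 + 3·0.15 + 4·0.1 + 5·0.14 + 6·0.17
 = 0 + 0.15 + 0.32 + 0.45 + 0.4 + 0.7 + 1.02
 = 3.04

3.04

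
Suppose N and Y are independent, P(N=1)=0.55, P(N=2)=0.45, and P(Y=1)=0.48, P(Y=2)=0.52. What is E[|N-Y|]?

0.502

E[|N-Y|] = Σ_n Σ_y |n-y| · P(N=n)P(Y=y)
 = 0·0.264 + 1·0.286 + 1·0.216 + 0·0.234
 = 0 + 0.286 + 0.216 + 0
 = 0.502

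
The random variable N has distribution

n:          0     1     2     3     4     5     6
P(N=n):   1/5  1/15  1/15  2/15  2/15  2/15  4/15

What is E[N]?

E[N] = Σ n·P(N=n)
 = 0·1/5 + 1·1/15 + 2·1/15 + 3·2/15 + 4·2/15 + 5·2/15 + 6·4/15
 = 0 + 1/15 + 2/15 + 2/5 + 8/15 + 2/3 + 8/5
 = 17/5

3.4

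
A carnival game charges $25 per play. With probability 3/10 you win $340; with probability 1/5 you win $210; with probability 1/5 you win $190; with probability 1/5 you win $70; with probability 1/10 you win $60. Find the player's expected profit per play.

177

E[payout] = 340·3/10 + 210·1/5 + 190·1/5 + 70·1/5 + 60·1/10
 = 102 + 42 + 38 + 14 + 6
 = 202
Net = 202 - 25 = 177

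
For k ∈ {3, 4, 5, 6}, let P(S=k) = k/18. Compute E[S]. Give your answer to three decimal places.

E[S] = Σ s·P(S=s)
 = 3·1/6 + 4·2/9 + 5·5/18 + 6·1/3
 = 1/2 + 8/9 + 25/18 + 2
 = 43/9

4.778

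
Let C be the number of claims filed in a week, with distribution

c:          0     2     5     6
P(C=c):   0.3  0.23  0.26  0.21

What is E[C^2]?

E[C^2] = Σ c^2·P(C=c)
 = 0·0.3 + 4·0.23 + 25·0.26 + 36·0.21
 = 0 + 0.92 + 6.5 + 7.56
 = 14.98

14.98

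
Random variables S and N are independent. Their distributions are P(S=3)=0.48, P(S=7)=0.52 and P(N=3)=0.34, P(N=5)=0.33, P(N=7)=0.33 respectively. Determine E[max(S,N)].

6.0304

E[max(S,N)] = Σ_s Σ_n max(s,n) · P(S=s)P(N=n)
 = 3·0.1632 + 5·0.1584 + 7·0.1584 + 7·0.1768 + 7·0.1716 + 7·0.1716
 = 0.4896 + 0.792 + 1.1088 + 1.2376 + 1.2012 + 1.2012
 = 6.0304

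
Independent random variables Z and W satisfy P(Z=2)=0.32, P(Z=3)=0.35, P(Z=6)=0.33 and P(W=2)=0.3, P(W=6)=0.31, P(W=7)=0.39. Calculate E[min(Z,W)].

3.169

E[min(Z,W)] = Σ_z Σ_w min(z,w) · P(Z=z)P(W=w)
 = 2·0.096 + 2·0.0992 + 2·0.1248 + 2·0.105 + 3·0.1085 + 3·0.1365 + 2·0.099 + 6·0.1023 + 6·0.1287
 = 0.192 + 0.1984 + 0.2496 + 0.21 + 0.3255 + 0.4095 + 0.198 + 0.6138 + 0.7722
 = 3.169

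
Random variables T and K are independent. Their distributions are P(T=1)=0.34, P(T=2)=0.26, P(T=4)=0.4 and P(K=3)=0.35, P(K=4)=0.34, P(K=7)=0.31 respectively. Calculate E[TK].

11.2668

E[TK] = Σ_t Σ_k tk · P(T=t)P(K=k)
 = 3·0.119 + 4·0.1156 + 7·0.1054 + 6·0.091 + 8·0.0884 + 14·0.0806 + 12·0.14 + 16·0.136 + 28·0.124
 = 0.357 + 0.4624 + 0.7378 + 0.546 + 0.7072 + 1.1284 + 1.68 + 2.176 + 3.472
 = 11.2668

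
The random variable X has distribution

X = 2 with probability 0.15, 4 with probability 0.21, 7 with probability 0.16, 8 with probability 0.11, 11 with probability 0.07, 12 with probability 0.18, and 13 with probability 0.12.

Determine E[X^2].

73.51

E[X^2] = Σ x^2·P(X=x)
 = 4·0.15 + 16·0.21 + 49·0.16 + 64·0.11 + 121·0.07 + 144·0.18 + 169·0.12
 = 0.6 + 3.36 + 7.84 + 7.04 + 8.47 + 25.92 + 20.28
 = 73.51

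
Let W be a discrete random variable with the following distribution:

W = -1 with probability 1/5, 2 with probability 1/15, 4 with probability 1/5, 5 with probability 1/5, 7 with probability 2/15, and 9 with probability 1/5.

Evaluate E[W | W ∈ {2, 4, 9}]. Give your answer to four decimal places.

5.8571

P(W ∈ {2, 4, 9}) = 1/15 + 1/5 + 1/5 = 7/15.
E[W | W ∈ {2, 4, 9}] = [2·1/15 + 4·1/5 + 9·1/5] / (7/15)
 = 41/15 / (7/15)
 = 41/7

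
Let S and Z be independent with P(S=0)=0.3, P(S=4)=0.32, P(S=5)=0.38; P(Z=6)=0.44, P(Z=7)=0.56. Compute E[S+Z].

E[S+Z] = Σ_s Σ_z (s+z) · P(S=s)P(Z=z)
 = 6·0.132 + 7·0.168 + 10·0.1408 + 11·0.1792 + 11·0.1672 + 12·0.2128
 = 0.792 + 1.176 + 1.408 + 1.9712 + 1.8392 + 2.5536
 = 9.74

9.74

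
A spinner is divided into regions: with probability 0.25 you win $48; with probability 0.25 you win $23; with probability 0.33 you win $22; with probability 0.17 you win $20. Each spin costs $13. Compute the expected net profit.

E[payout] = 48·0.25 + 23·0.25 + 22·0.33 + 20·0.17
 = 12 + 5.75 + 7.26 + 3.4
 = 28.41
Net = 28.41 - 13 = 15.41

15.41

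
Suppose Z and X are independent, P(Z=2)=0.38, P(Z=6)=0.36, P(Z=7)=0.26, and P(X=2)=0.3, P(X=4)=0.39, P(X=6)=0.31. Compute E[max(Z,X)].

5.5076

E[max(Z,X)] = Σ_z Σ_x max(z,x) · P(Z=z)P(X=x)
 = 2·0.114 + 4·0.1482 + 6·0.1178 + 6·0.108 + 6·0.1404 + 6·0.1116 + 7·0.078 + 7·0.1014 + 7·0.0806
 = 0.228 + 0.5928 + 0.7068 + 0.648 + 0.8424 + 0.6696 + 0.546 + 0.7098 + 0.5642
 = 5.5076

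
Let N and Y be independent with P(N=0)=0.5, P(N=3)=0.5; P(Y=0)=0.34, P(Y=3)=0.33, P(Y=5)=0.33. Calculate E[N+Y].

4.14

E[N+Y] = Σ_n Σ_y (n+y) · P(N=n)P(Y=y)
 = 0·0.17 + 3·0.165 + 5·0.165 + 3·0.17 + 6·0.165 + 8·0.165
 = 0 + 0.495 + 0.825 + 0.51 + 0.99 + 1.32
 = 4.14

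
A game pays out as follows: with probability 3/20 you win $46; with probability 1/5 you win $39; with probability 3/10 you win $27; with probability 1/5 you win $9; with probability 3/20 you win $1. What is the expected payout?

24.75

E[payout] = 46·3/20 + 39·1/5 + 27·3/10 + 9·1/5 + 1·3/20
 = 69/10 + 39/5 + 81/10 + 9/5 + 3/20
 = 99/4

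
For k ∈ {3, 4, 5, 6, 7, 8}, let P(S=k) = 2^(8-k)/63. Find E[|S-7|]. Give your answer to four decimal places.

E[|S-7|] = Σ |s-7|·P(S=s)
 = 4·32/63 + 3·16/63 + 2·8/63 + 1·4/63 + 0·2/63 + 1·1/63
 = 128/63 + 16/21 + 16/63 + 4/63 + 0 + 1/63
 = 197/63

3.1270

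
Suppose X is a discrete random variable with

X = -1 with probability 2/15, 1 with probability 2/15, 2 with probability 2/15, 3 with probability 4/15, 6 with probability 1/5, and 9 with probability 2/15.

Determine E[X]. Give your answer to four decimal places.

3.4667

E[X] = Σ x·P(X=x)
 = (-1)·2/15 + 1·2/15 + 2·2/15 + 3·4/15 + 6·1/5 + 9·2/15
 = (-2/15) + 2/15 + 4/15 + 4/5 + 6/5 + 6/5
 = 52/15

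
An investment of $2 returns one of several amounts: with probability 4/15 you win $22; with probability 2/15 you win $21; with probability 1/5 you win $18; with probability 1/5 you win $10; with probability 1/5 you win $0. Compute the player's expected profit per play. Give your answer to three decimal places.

E[payout] = 22·4/15 + 21·2/15 + 18·1/5 + 10·1/5 + 0·1/5
 = 88/15 + 14/5 + 18/5 + 2 + 0
 = 214/15
Net = 214/15 - 2 = 184/15

12.267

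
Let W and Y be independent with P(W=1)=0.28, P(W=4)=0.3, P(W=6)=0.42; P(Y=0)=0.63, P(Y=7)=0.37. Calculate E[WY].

10.36

E[WY] = Σ_w Σ_y wy · P(W=w)P(Y=y)
 = 0·0.1764 + 7·0.1036 + 0·0.189 + 28·0.111 + 0·0.2646 + 42·0.1554
 = 0 + 0.7252 + 0 + 3.108 + 0 + 6.5268
 = 10.36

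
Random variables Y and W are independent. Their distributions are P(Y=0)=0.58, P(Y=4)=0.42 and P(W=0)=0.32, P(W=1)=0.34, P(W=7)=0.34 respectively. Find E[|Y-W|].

E[|Y-W|] = Σ_y Σ_w |y-w| · P(Y=y)P(W=w)
 = 0·0.1856 + 1·0.1972 + 7·0.1972 + 4·0.1344 + 3·0.1428 + 3·0.1428
 = 0 + 0.1972 + 1.3804 + 0.5376 + 0.4284 + 0.4284
 = 2.972

2.972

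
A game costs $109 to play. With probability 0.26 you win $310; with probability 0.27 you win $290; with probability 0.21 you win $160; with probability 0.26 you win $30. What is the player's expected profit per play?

E[payout] = 310·0.26 + 290·0.27 + 160·0.21 + 30·0.26
 = 80.6 + 78.3 + 33.6 + 7.8
 = 200.3
Net = 200.3 - 109 = 91.3

91.3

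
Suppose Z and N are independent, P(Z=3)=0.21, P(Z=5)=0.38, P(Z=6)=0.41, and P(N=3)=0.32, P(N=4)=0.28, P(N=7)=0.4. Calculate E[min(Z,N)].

4.0172

E[min(Z,N)] = Σ_z Σ_n min(z,n) · P(Z=z)P(N=n)
 = 3·0.0672 + 3·0.0588 + 3·0.084 + 3·0.1216 + 4·0.1064 + 5·0.152 + 3·0.1312 + 4·0.1148 + 6·0.164
 = 0.2016 + 0.1764 + 0.252 + 0.3648 + 0.4256 + 0.76 + 0.3936 + 0.4592 + 0.984
 = 4.0172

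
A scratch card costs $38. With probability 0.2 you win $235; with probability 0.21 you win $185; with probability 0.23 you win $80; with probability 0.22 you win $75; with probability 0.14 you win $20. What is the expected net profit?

85.55

E[payout] = 235·0.2 + 185·0.21 + 80·0.23 + 75·0.22 + 20·0.14
 = 47 + 38.85 + 18.4 + 16.5 + 2.8
 = 123.55
Net = 123.55 - 38 = 85.55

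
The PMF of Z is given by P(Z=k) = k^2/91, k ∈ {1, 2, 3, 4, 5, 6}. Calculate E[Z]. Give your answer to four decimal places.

E[Z] = Σ z·P(Z=z)
 = 1·1/91 + 2·4/91 + 3·9/91 + 4·16/91 + 5·25/91 + 6·36/91
 = 1/91 + 8/91 + 27/91 + 64/91 + 125/91 + 216/91
 = 63/13

4.8462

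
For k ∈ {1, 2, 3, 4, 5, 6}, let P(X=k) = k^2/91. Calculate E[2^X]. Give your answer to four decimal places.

E[2^X] = Σ 2^x·P(X=x)
 = 2·1/91 + 4·4/91 + 8·9/91 + 16·16/91 + 32·25/91 + 64·36/91
 = 2/91 + 16/91 + 72/91 + 256/91 + 800/91 + 2304/91
 = 3450/91

37.9121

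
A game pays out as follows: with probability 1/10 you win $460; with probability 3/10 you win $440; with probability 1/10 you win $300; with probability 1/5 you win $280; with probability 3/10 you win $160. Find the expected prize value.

E[payout] = 460·1/10 + 440·3/10 + 300·1/10 + 280·1/5 + 160·3/10
 = 46 + 132 + 30 + 56 + 48
 = 312

312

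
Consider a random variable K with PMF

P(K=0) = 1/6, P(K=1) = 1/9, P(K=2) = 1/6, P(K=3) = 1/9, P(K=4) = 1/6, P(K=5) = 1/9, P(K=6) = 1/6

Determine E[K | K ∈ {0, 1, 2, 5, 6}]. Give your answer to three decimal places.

P(K ∈ {0, 1, 2, 5, 6}) = 1/6 + 1/9 + 1/6 + 1/9 + 1/6 = 13/18.
E[K | K ∈ {0, 1, 2, 5, 6}] = [0·1/6 + 1·1/9 + 2·1/6 + 5·1/9 + 6·1/6] / (13/18)
 = 2 / (13/18)
 = 36/13

2.769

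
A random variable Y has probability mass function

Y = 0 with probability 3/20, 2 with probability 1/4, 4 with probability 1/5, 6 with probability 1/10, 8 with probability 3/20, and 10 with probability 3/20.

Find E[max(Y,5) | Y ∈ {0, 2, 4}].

P(Y ∈ {0, 2, 4}) = 3/20 + 1/4 + 1/5 = 3/5.
E[max(Y,5) | Y ∈ {0, 2, 4}] = [5·3/20 + 5·1/4 + 5·1/5] / (3/5)
 = 3 / (3/5)
 = 5

5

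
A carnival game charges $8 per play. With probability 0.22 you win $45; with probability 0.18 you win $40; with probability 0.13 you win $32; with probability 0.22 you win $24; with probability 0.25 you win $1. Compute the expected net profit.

E[payout] = 45·0.22 + 40·0.18 + 32·0.13 + 24·0.22 + 1·0.25
 = 9.9 + 7.2 + 4.16 + 5.28 + 0.25
 = 26.79
Net = 26.79 - 8 = 18.79

18.79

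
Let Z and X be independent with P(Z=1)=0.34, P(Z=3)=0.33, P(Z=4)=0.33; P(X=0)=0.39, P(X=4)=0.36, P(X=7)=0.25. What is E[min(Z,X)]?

1.6165

E[min(Z,X)] = Σ_z Σ_x min(z,x) · P(Z=z)P(X=x)
 = 0·0.1326 + 1·0.1224 + 1·0.085 + 0·0.1287 + 3·0.1188 + 3·0.0825 + 0·0.1287 + 4·0.1188 + 4·0.0825
 = 0 + 0.1224 + 0.085 + 0 + 0.3564 + 0.2475 + 0 + 0.4752 + 0.33
 = 1.6165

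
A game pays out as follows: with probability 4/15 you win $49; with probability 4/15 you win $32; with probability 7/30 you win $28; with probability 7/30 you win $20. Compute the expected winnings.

32.8

E[payout] = 49·4/15 + 32·4/15 + 28·7/30 + 20·7/30
 = 196/15 + 128/15 + 98/15 + 14/3
 = 164/5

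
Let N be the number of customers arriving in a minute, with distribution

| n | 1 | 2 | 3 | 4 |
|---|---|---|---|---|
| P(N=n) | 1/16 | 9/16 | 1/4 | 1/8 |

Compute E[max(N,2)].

E[max(N,2)] = Σ max(n,2)·P(N=n)
 = 2·1/16 + 2·9/16 + 3·1/4 + 4·1/8
 = 1/8 + 9/8 + 3/4 + 1/2
 = 5/2

2.5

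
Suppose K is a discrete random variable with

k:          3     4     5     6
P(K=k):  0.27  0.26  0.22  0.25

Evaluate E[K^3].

105.43

E[K^3] = Σ k^3·P(K=k)
 = 27·0.27 + 64·0.26 + 125·0.22 + 216·0.25
 = 7.29 + 16.64 + 27.5 + 54
 = 105.43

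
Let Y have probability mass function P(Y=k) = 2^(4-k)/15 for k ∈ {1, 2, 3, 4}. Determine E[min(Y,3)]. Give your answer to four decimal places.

1.6667

E[min(Y,3)] = Σ min(y,3)·P(Y=y)
 = 1·8/15 + 2·4/15 + 3·2/15 + 3·1/15
 = 8/15 + 8/15 + 2/5 + 1/5
 = 5/3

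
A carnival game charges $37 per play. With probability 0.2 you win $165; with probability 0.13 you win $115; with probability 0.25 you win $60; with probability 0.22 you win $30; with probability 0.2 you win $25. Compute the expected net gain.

E[payout] = 165·0.2 + 115·0.13 + 60·0.25 + 30·0.22 + 25·0.2
 = 33 + 14.95 + 15 + 6.6 + 5
 = 74.55
Net = 74.55 - 37 = 37.55

37.55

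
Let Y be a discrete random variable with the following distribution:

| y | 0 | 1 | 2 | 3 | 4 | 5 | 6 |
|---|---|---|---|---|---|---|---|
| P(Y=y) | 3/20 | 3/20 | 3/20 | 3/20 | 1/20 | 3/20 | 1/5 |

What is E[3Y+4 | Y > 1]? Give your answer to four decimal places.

16.4286

P(Y > 1) = 3/20 + 3/20 + 1/20 + 3/20 + 1/5 = 7/10.
E[3Y+4 | Y > 1] = [10·3/20 + 13·3/20 + 16·1/20 + 19·3/20 + 22·1/5] / (7/10)
 = 23/2 / (7/10)
 = 115/7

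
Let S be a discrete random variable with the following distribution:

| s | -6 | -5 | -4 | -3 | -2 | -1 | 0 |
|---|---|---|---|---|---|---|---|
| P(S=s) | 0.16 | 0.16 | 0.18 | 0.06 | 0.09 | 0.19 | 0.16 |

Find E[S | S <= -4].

-4.96

P(S <= -4) = 0.16 + 0.16 + 0.18 = 0.5.
E[S | S <= -4] = [(-6)·0.16 + (-5)·0.16 + (-4)·0.18] / 0.5
 = -2.48 / 0.5
 = -124/25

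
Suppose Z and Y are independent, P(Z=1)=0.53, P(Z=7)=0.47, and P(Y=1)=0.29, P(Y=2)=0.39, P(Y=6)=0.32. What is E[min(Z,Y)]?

E[min(Z,Y)] = Σ_z Σ_y min(z,y) · P(Z=z)P(Y=y)
 = 1·0.1537 + 1·0.2067 + 1·0.1696 + 1·0.1363 + 2·0.1833 + 6·0.1504
 = 0.1537 + 0.2067 + 0.1696 + 0.1363 + 0.3666 + 0.9024
 = 1.9353

1.9353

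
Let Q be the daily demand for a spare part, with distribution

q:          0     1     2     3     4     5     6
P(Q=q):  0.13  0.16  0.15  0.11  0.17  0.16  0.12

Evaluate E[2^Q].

E[2^Q] = Σ 2^q·P(Q=q)
 = 1·0.13 + 2·0.16 + 4·0.15 + 8·0.11 + 16·0.17 + 32·0.16 + 64·0.12
 = 0.13 + 0.32 + 0.6 + 0.88 + 2.72 + 5.12 + 7.68
 = 17.45

17.45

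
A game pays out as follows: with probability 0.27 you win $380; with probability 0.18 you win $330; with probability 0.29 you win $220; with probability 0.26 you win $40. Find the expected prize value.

E[payout] = 380·0.27 + 330·0.18 + 220·0.29 + 40·0.26
 = 102.6 + 59.4 + 63.8 + 10.4
 = 236.2

236.2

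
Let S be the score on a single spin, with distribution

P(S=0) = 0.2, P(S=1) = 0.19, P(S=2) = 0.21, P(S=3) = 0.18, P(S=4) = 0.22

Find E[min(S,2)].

E[min(S,2)] = Σ min(s,2)·P(S=s)
 = 0·0.2 + 1·0.19 + 2·0.21 + 2·0.18 + 2·0.22
 = 0 + 0.19 + 0.42 + 0.36 + 0.44
 = 1.41

1.41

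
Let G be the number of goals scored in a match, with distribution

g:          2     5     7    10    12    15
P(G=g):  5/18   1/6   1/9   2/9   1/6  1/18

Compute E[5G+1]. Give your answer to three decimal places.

37.111

E[5G+1] = Σ (5g+1)·P(G=g)
 = 11·5/18 + 26·1/6 + 36·1/9 + 51·2/9 + 61·1/6 + 76·1/18
 = 55/18 + 13/3 + 4 + 34/3 + 61/6 + 38/9
 = 334/9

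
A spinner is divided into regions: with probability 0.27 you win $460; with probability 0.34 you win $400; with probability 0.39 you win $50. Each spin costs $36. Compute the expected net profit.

243.7

E[payout] = 460·0.27 + 400·0.34 + 50·0.39
 = 124.2 + 136 + 19.5
 = 279.7
Net = 279.7 - 36 = 243.7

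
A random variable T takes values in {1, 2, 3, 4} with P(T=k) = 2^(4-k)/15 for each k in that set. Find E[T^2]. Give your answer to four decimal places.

E[T^2] = Σ t^2·P(T=t)
 = 1·8/15 + 4·4/15 + 9·2/15 + 16·1/15
 = 8/15 + 16/15 + 6/5 + 16/15
 = 58/15

3.8667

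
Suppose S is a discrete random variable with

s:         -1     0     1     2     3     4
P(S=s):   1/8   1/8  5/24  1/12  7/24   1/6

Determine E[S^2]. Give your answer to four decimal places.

E[S^2] = Σ s^2·P(S=s)
 = 1·1/8 + 0·1/8 + 1·5/24 + 4·1/12 + 9·7/24 + 16·1/6
 = 1/8 + 0 + 5/24 + 1/3 + 21/8 + 8/3
 = 143/24

5.9583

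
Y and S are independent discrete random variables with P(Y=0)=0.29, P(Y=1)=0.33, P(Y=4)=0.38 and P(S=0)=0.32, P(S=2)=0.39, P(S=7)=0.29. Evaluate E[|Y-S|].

E[|Y-S|] = Σ_y Σ_s |y-s| · P(Y=y)P(S=s)
 = 0·0.0928 + 2·0.1131 + 7·0.0841 + 1·0.1056 + 1·0.1287 + 6·0.0957 + 4·0.1216 + 2·0.1482 + 3·0.1102
 = 0 + 0.2262 + 0.5887 + 0.1056 + 0.1287 + 0.5742 + 0.4864 + 0.2964 + 0.3306
 = 2.7368

2.7368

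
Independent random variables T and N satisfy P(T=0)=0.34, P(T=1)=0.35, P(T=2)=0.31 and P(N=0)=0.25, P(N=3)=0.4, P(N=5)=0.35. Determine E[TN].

2.8615

E[TN] = Σ_t Σ_n tn · P(T=t)P(N=n)
 = 0·0.085 + 0·0.136 + 0·0.119 + 0·0.0875 + 3·0.14 + 5·0.1225 + 0·0.0775 + 6·0.124 + 10·0.1085
 = 0 + 0 + 0 + 0 + 0.42 + 0.6125 + 0 + 0.744 + 1.085
 = 2.8615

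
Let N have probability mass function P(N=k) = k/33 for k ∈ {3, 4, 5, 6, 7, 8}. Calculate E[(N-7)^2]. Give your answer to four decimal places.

3.5758

E[(N-7)^2] = Σ (n-7)^2·P(N=n)
 = 16·1/11 + 9·4/33 + 4·5/33 + 1·2/11 + 0·7/33 + 1·8/33
 = 16/11 + 12/11 + 20/33 + 2/11 + 0 + 8/33
 = 118/33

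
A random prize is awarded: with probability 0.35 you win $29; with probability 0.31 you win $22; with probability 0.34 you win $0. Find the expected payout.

E[payout] = 29·0.35 + 22·0.31 + 0·0.34
 = 10.15 + 6.82 + 0
 = 16.97

16.97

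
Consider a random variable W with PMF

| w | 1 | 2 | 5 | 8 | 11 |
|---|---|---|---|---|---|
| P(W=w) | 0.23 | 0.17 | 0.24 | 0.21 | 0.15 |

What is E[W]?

5.1

E[W] = Σ w·P(W=w)
 = 1·0.23 + 2·0.17 + 5·0.24 + 8·0.21 + 11·0.15
 = 0.23 + 0.34 + 1.2 + 1.68 + 1.65
 = 5.1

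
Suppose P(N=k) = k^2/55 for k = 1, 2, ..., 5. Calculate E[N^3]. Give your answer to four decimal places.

80.4545

E[N^3] = Σ n^3·P(N=n)
 = 1·1/55 + 8·4/55 + 27·9/55 + 64·16/55 + 125·5/11
 = 1/55 + 32/55 + 243/55 + 1024/55 + 625/11
 = 885/11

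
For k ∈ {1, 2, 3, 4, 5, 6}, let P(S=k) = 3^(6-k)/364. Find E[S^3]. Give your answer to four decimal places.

E[S^3] = Σ s^3·P(S=s)
 = 1·243/364 + 8·81/364 + 27·27/364 + 64·9/364 + 125·3/364 + 216·1/364
 = 243/364 + 162/91 + 729/364 + 144/91 + 375/364 + 54/91
 = 2787/364

7.6566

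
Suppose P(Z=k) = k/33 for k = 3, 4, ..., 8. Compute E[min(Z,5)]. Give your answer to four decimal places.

E[min(Z,5)] = Σ min(z,5)·P(Z=z)
 = 3·1/11 + 4·4/33 + 5·5/33 + 5·2/11 + 5·7/33 + 5·8/33
 = 3/11 + 16/33 + 25/33 + 10/11 + 35/33 + 40/33
 = 155/33

4.6970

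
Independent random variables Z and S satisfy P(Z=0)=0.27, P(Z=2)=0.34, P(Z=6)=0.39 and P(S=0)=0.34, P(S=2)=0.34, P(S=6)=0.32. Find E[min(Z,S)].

1.4628

E[min(Z,S)] = Σ_z Σ_s min(z,s) · P(Z=z)P(S=s)
 = 0·0.0918 + 0·0.0918 + 0·0.0864 + 0·0.1156 + 2·0.1156 + 2·0.1088 + 0·0.1326 + 2·0.1326 + 6·0.1248
 = 0 + 0 + 0 + 0 + 0.2312 + 0.2176 + 0 + 0.2652 + 0.7488
 = 1.4628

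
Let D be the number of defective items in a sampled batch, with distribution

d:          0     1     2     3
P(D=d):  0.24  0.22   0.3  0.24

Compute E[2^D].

3.8

E[2^D] = Σ 2^d·P(D=d)
 = 1·0.24 + 2·0.22 + 4·0.3 + 8·0.24
 = 0.24 + 0.44 + 1.2 + 1.92
 = 3.8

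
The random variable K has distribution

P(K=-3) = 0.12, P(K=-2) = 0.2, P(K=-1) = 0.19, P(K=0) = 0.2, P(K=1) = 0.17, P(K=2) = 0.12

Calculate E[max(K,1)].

E[max(K,1)] = Σ max(k,1)·P(K=k)
 = 1·0.12 + 1·0.2 + 1·0.19 + 1·0.2 + 1·0.17 + 2·0.12
 = 0.12 + 0.2 + 0.19 + 0.2 + 0.17 + 0.24
 = 1.12

1.12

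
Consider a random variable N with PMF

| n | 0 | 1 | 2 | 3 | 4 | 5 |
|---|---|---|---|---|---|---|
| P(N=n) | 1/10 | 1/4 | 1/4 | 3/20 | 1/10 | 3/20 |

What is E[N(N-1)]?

E[N(N-1)] = Σ n(n-1)·P(N=n)
 = 0·1/10 + 0·1/4 + 2·1/4 + 6·3/20 + 12·1/10 + 20·3/20
 = 0 + 0 + 1/2 + 9/10 + 6/5 + 3
 = 28/5

5.6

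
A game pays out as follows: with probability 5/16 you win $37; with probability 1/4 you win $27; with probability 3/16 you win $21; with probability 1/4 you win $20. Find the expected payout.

27.25

E[payout] = 37·5/16 + 27·1/4 + 21·3/16 + 20·1/4
 = 185/16 + 27/4 + 63/16 + 5
 = 109/4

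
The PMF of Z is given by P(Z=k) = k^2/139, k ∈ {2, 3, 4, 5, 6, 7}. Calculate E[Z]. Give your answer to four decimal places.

5.6331

E[Z] = Σ z·P(Z=z)
 = 2·4/139 + 3·9/139 + 4·16/139 + 5·25/139 + 6·36/139 + 7·49/139
 = 8/139 + 27/139 + 64/139 + 125/139 + 216/139 + 343/139
 = 783/139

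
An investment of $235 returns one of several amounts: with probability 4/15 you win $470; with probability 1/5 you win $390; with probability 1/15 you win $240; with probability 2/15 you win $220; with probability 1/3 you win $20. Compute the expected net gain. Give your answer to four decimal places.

E[payout] = 470·4/15 + 390·1/5 + 240·1/15 + 220·2/15 + 20·1/3
 = 376/3 + 78 + 16 + 88/3 + 20/3
 = 766/3
Net = 766/3 - 235 = 61/3

20.3333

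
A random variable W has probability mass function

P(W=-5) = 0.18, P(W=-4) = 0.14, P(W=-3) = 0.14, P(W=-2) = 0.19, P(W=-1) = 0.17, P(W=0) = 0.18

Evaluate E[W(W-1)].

E[W(W-1)] = Σ w(w-1)·P(W=w)
 = 30·0.18 + 20·0.14 + 12·0.14 + 6·0.19 + 2·0.17 + 0·0.18
 = 5.4 + 2.8 + 1.68 + 1.14 + 0.34 + 0
 = 11.36

11.36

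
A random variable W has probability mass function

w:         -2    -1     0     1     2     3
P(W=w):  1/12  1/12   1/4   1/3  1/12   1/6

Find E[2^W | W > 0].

4

P(W > 0) = 1/3 + 1/12 + 1/6 = 7/12.
E[2^W | W > 0] = [2·1/3 + 4·1/12 + 8·1/6] / (7/12)
 = 7/3 / (7/12)
 = 4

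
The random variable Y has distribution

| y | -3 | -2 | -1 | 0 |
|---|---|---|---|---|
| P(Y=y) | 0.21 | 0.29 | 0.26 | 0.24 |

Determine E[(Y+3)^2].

3.49

E[(Y+3)^2] = Σ (y+3)^2·P(Y=y)
 = 0·0.21 + 1·0.29 + 4·0.26 + 9·0.24
 = 0 + 0.29 + 1.04 + 2.16
 = 3.49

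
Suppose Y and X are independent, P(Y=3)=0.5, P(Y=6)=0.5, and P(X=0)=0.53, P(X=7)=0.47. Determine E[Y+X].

7.79

E[Y+X] = Σ_y Σ_x (y+x) · P(Y=y)P(X=x)
 = 3·0.265 + 10·0.235 + 6·0.265 + 13·0.235
 = 0.795 + 2.35 + 1.59 + 3.055
 = 7.79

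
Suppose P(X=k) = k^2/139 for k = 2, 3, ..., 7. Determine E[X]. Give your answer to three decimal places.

5.633

E[X] = Σ x·P(X=x)
 = 2·4/139 + 3·9/139 + 4·16/139 + 5·25/139 + 6·36/139 + 7·49/139
 = 8/139 + 27/139 + 64/139 + 125/139 + 216/139 + 343/139
 = 783/139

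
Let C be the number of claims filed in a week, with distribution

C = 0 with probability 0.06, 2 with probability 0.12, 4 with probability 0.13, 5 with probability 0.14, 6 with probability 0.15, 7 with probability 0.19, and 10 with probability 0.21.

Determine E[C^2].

41.77

E[C^2] = Σ c^2·P(C=c)
 = 0·0.06 + 4·0.12 + 16·0.13 + 25·0.14 + 36·0.15 + 49·0.19 + 100·0.21
 = 0 + 0.48 + 2.08 + 3.5 + 5.4 + 9.31 + 21
 = 41.77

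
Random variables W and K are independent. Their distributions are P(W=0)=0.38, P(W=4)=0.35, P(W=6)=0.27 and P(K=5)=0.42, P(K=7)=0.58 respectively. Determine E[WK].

18.6032

E[WK] = Σ_w Σ_k wk · P(W=w)P(K=k)
 = 0·0.1596 + 0·0.2204 + 20·0.147 + 28·0.203 + 30·0.1134 + 42·0.1566
 = 0 + 0 + 2.94 + 5.684 + 3.402 + 6.5772
 = 18.6032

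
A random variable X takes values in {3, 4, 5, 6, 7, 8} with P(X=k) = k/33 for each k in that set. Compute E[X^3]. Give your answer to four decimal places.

265.3030

E[X^3] = Σ x^3·P(X=x)
 = 27·1/11 + 64·4/33 + 125·5/33 + 216·2/11 + 343·7/33 + 512·8/33
 = 27/11 + 256/33 + 625/33 + 432/11 + 2401/33 + 4096/33
 = 8755/33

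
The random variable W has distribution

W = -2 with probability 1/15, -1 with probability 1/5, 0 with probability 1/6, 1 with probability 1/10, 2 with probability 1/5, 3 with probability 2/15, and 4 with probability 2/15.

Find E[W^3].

13.1

E[W^3] = Σ w^3·P(W=w)
 = (-8)·1/15 + (-1)·1/5 + 0·1/6 + 1·1/10 + 8·1/5 + 27·2/15 + 64·2/15
 = (-8/15) + (-1/5) + 0 + 1/10 + 8/5 + 18/5 + 128/15
 = 131/10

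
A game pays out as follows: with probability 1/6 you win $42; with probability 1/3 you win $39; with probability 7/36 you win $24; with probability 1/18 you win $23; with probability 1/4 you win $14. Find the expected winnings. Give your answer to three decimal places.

29.444

E[payout] = 42·1/6 + 39·1/3 + 24·7/36 + 23·1/18 + 14·1/4
 = 7 + 13 + 14/3 + 23/18 + 7/2
 = 265/9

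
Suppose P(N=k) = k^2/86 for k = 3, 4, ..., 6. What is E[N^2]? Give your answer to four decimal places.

E[N^2] = Σ n^2·P(N=n)
 = 9·9/86 + 16·8/43 + 25·25/86 + 36·18/43
 = 81/86 + 128/43 + 625/86 + 648/43
 = 1129/43

26.2558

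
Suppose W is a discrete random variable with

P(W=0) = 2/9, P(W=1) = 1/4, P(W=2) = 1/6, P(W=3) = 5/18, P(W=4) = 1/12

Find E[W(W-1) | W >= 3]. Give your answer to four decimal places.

P(W >= 3) = 5/18 + 1/12 = 13/36.
E[W(W-1) | W >= 3] = [6·5/18 + 12·1/12] / (13/36)
 = 8/3 / (13/36)
 = 96/13

7.3846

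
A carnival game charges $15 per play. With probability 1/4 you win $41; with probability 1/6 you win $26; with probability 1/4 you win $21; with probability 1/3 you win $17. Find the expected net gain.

10.5

E[payout] = 41·1/4 + 26·1/6 + 21·1/4 + 17·1/3
 = 41/4 + 13/3 + 21/4 + 17/3
 = 51/2
Net = 51/2 - 15 = 21/2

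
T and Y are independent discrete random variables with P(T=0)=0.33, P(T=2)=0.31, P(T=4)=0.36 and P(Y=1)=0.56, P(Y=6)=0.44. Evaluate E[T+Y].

5.26

E[T+Y] = Σ_t Σ_y (t+y) · P(T=t)P(Y=y)
 = 1·0.1848 + 6·0.1452 + 3·0.1736 + 8·0.1364 + 5·0.2016 + 10·0.1584
 = 0.1848 + 0.8712 + 0.5208 + 1.0912 + 1.008 + 1.584
 = 5.26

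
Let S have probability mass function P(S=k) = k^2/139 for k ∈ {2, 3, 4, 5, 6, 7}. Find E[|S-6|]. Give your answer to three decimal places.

1.072

E[|S-6|] = Σ |s-6|·P(S=s)
 = 4·4/139 + 3·9/139 + 2·16/139 + 1·25/139 + 0·36/139 + 1·49/139
 = 16/139 + 27/139 + 32/139 + 25/139 + 0 + 49/139
 = 149/139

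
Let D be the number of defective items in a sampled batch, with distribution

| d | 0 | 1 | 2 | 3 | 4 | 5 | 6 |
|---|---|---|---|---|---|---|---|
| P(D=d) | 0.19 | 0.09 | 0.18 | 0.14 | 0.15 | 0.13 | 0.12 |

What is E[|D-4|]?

E[|D-4|] = Σ |d-4|·P(D=d)
 = 4·0.19 + 3·0.09 + 2·0.18 + 1·0.14 + 0·0.15 + 1·0.13 + 2·0.12
 = 0.76 + 0.27 + 0.36 + 0.14 + 0 + 0.13 + 0.24
 = 1.9

1.9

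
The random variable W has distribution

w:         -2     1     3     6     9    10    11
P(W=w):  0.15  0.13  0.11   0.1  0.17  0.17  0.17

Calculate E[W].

5.86

E[W] = Σ w·P(W=w)
 = (-2)·0.15 + 1·0.13 + 3·0.11 + 6·0.1 + 9·0.17 + 10·0.17 + 11·0.17
 = (-0.3) + 0.13 + 0.33 + 0.6 + 1.53 + 1.7 + 1.87
 = 5.86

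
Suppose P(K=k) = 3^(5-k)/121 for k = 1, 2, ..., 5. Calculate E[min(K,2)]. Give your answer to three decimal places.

E[min(K,2)] = Σ min(k,2)·P(K=k)
 = 1·81/121 + 2·27/121 + 2·9/121 + 2·3/121 + 2·1/121
 = 81/121 + 54/121 + 18/121 + 6/121 + 2/121
 = 161/121

1.331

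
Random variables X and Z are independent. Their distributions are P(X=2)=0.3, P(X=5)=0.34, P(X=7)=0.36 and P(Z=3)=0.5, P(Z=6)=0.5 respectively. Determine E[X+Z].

9.32

E[X+Z] = Σ_x Σ_z (x+z) · P(X=x)P(Z=z)
 = 5·0.15 + 8·0.15 + 8·0.17 + 11·0.17 + 10·0.18 + 13·0.18
 = 0.75 + 1.2 + 1.36 + 1.87 + 1.8 + 2.34
 = 9.32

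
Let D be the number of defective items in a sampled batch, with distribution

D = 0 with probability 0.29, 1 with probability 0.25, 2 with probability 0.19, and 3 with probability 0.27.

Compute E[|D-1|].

E[|D-1|] = Σ |d-1|·P(D=d)
 = 1·0.29 + 0·0.25 + 1·0.19 + 2·0.27
 = 0.29 + 0 + 0.19 + 0.54
 = 1.02

1.02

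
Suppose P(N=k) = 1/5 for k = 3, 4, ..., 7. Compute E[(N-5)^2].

E[(N-5)^2] = Σ (n-5)^2·P(N=n)
 = 4·1/5 + 1·1/5 + 0·1/5 + 1·1/5 + 4·1/5
 = 4/5 + 1/5 + 0 + 1/5 + 4/5
 = 2

2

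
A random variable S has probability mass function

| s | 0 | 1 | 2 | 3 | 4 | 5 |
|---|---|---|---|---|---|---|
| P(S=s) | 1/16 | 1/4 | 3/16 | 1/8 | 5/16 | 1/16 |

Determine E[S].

2.5625

E[S] = Σ s·P(S=s)
 = 0·1/16 + 1·1/4 + 2·3/16 + 3·1/8 + 4·5/16 + 5·1/16
 = 0 + 1/4 + 3/8 + 3/8 + 5/4 + 5/16
 = 41/16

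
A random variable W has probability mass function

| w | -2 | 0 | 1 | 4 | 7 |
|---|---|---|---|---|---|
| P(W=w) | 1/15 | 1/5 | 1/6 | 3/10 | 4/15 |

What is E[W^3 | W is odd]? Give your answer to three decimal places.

211.462

P(W is odd) = 1/6 + 4/15 = 13/30.
E[W^3 | W is odd] = [1·1/6 + 343·4/15] / (13/30)
 = 2749/30 / (13/30)
 = 2749/13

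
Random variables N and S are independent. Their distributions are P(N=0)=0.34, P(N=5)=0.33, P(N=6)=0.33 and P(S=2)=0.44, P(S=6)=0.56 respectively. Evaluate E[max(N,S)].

E[max(N,S)] = Σ_n Σ_s max(n,s) · P(N=n)P(S=s)
 = 2·0.1496 + 6·0.1904 + 5·0.1452 + 6·0.1848 + 6·0.1452 + 6·0.1848
 = 0.2992 + 1.1424 + 0.726 + 1.1088 + 0.8712 + 1.1088
 = 5.2564

5.2564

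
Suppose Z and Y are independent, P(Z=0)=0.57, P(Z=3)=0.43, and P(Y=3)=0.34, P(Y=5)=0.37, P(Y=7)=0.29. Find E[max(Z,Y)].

E[max(Z,Y)] = Σ_z Σ_y max(z,y) · P(Z=z)P(Y=y)
 = 3·0.1938 + 5·0.2109 + 7·0.1653 + 3·0.1462 + 5·0.1591 + 7·0.1247
 = 0.5814 + 1.0545 + 1.1571 + 0.4386 + 0.7955 + 0.8729
 = 4.9

4.9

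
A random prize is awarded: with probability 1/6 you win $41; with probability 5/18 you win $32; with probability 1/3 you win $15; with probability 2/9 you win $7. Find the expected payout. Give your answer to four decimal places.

E[payout] = 41·1/6 + 32·5/18 + 15·1/3 + 7·2/9
 = 41/6 + 80/9 + 5 + 14/9
 = 401/18

22.2778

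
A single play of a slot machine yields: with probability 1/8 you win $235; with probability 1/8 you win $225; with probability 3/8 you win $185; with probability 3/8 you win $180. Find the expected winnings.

194.375

E[payout] = 235·1/8 + 225·1/8 + 185·3/8 + 180·3/8
 = 235/8 + 225/8 + 555/8 + 135/2
 = 1555/8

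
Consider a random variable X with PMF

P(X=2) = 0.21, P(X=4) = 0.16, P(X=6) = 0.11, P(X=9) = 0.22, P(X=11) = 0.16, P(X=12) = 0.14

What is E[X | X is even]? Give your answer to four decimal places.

5.4839

P(X is even) = 0.21 + 0.16 + 0.11 + 0.14 = 0.62.
E[X | X is even] = [2·0.21 + 4·0.16 + 6·0.11 + 12·0.14] / 0.62
 = 3.4 / 0.62
 = 170/31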